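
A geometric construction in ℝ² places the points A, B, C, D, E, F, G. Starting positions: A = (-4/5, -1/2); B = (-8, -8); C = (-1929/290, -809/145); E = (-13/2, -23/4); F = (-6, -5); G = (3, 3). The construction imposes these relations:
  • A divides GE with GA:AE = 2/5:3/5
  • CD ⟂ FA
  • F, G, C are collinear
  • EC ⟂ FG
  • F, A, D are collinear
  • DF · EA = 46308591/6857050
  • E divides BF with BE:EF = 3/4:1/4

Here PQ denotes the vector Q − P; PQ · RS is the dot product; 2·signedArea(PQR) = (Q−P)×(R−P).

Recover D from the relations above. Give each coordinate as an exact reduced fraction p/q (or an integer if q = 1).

1. D_x = -4566318/685705  [F, A, D are collinear ∩ CD ⟂ FA]
2. D_y = -763951/137141  [F, A, D are collinear ∩ CD ⟂ FA]
   → D = (-4566318/685705, -763951/137141)

D = (-4566318/685705, -763951/137141)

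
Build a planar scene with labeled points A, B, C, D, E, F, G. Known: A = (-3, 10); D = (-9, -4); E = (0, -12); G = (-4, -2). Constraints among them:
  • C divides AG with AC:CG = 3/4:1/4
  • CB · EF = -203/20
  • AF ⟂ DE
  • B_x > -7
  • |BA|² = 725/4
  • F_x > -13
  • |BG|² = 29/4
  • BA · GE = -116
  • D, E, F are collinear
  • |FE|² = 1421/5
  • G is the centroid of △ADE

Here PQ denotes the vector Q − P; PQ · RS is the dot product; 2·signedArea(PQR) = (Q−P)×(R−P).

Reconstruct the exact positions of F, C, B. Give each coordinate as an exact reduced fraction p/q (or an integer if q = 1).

B = (-13/2, -3)
C = (-15/4, 1)
F = (-63/5, -4/5)

1. F_x = -63/5  [D, E, F are collinear ∩ AF ⟂ DE]
2. F_y = -4/5  [D, E, F are collinear ∩ AF ⟂ DE]
   → F = (-63/5, -4/5)
3. C_x = -15/4  [C divides AG with AC:CG = 3/4:1/4]
4. C_y = 1  [C divides AG with AC:CG = 3/4:1/4]
   → C = (-15/4, 1)
5. B_x = -13/2  [BA · GE = -116 ∩ CB · EF = -203/20]
6. B_y = -3  [BA · GE = -116 ∩ CB · EF = -203/20]
   → B = (-13/2, -3)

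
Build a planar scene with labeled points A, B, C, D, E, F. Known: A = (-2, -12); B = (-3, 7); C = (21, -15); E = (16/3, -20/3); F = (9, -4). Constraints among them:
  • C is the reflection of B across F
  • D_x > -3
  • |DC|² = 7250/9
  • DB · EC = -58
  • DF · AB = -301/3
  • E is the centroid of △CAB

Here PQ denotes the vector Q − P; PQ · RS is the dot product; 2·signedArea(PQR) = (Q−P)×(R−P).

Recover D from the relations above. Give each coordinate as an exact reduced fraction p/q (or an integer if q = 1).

1. D_x = -8/3  [DF · AB = -301/3 ∩ DB · EC = -58]
2. D_y = 2/3  [DF · AB = -301/3 ∩ DB · EC = -58]
   → D = (-8/3, 2/3)

D = (-8/3, 2/3)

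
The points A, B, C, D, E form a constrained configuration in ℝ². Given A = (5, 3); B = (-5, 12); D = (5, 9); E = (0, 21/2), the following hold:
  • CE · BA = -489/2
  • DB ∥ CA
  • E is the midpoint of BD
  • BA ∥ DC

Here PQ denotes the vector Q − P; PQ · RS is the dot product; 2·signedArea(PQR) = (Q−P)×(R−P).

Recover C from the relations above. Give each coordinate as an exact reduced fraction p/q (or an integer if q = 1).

C = (15, 0)

1. C_x = 15  [DB ∥ CA ∩ BA ∥ DC]
2. C_y = 0  [DB ∥ CA ∩ BA ∥ DC]
   → C = (15, 0)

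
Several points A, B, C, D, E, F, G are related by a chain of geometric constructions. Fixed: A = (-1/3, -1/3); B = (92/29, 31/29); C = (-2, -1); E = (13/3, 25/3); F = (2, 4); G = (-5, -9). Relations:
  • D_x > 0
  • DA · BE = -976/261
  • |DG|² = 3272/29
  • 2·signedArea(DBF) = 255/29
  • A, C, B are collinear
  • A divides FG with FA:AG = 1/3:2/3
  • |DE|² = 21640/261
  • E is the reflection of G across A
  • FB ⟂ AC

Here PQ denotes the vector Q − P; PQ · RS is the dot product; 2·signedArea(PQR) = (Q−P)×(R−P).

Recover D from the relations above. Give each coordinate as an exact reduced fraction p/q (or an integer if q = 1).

D = (17/29, 1/29)

1. D_x = 17/29  [2·signedArea(DBF) = 255/29 ∩ DA · BE = -976/261]
2. D_y = 1/29  [2·signedArea(DBF) = 255/29 ∩ DA · BE = -976/261]
   → D = (17/29, 1/29)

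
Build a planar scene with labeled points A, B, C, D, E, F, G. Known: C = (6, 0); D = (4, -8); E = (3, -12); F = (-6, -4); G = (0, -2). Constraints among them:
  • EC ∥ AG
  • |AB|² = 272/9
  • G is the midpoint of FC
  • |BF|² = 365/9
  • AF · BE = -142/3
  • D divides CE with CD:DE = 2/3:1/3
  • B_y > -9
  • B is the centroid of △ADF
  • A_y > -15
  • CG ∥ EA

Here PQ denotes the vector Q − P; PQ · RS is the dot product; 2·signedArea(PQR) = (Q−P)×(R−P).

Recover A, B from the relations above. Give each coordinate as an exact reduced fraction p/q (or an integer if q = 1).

1. A_x = -3  [EC ∥ AG ∩ CG ∥ EA]
2. A_y = -14  [EC ∥ AG ∩ CG ∥ EA]
   → A = (-3, -14)
3. B_x = -5/3  [B is the centroid of △ADF]
4. B_y = -26/3  [B is the centroid of △ADF]
   → B = (-5/3, -26/3)

A = (-3, -14)
B = (-5/3, -26/3)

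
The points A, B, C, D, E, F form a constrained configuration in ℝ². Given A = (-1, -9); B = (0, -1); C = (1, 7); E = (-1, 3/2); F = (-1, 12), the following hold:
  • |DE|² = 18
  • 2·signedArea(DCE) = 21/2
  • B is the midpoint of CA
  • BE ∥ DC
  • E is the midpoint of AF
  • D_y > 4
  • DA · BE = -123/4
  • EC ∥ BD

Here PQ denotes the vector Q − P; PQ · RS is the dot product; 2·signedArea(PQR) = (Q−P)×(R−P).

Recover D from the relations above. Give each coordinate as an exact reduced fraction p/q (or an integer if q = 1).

D = (2, 9/2)

1. D_x = 2  [BE ∥ DC ∩ EC ∥ BD]
2. D_y = 9/2  [BE ∥ DC ∩ EC ∥ BD]
   → D = (2, 9/2)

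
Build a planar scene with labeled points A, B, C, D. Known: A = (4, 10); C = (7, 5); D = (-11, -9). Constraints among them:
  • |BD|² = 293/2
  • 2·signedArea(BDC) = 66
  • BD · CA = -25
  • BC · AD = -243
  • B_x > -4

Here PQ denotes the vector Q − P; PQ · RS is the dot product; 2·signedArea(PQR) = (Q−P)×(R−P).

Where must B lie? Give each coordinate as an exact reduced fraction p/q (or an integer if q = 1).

B = (-7/2, 1/2)

1. B_x = -7/2  [BD · CA = -25 ∩ BC · AD = -243]
2. B_y = 1/2  [BD · CA = -25 ∩ BC · AD = -243]
   → B = (-7/2, 1/2)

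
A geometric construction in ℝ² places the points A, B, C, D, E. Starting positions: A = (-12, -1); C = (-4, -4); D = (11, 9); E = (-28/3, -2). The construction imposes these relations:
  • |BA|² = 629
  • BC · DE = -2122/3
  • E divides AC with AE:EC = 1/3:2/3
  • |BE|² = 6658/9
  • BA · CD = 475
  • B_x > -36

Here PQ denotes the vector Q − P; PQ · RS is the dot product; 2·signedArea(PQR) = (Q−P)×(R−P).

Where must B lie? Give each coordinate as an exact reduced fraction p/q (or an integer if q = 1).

1. B_x = -35  [BC · DE = -2122/3 ∩ BA · CD = 475]
2. B_y = -11  [BC · DE = -2122/3 ∩ BA · CD = 475]
   → B = (-35, -11)

B = (-35, -11)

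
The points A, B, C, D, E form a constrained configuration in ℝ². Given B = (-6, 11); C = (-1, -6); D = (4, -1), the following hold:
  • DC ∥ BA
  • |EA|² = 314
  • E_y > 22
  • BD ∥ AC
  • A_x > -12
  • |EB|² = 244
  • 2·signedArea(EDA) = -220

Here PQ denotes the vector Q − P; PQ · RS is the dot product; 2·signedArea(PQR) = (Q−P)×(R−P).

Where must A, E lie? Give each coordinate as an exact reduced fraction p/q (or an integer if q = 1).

1. A_x = -11  [BD ∥ AC ∩ DC ∥ BA]
2. A_y = 6  [BD ∥ AC ∩ DC ∥ BA]
   → A = (-11, 6)
3. E_x = -16  [line -7·x + -15·y + 233 = 0 ∩ |EA|² = 314]
4. E_y = 23  [line -7·x + -15·y + 233 = 0 ∩ |EA|² = 314]
   → E = (-16, 23)

A = (-11, 6)
E = (-16, 23)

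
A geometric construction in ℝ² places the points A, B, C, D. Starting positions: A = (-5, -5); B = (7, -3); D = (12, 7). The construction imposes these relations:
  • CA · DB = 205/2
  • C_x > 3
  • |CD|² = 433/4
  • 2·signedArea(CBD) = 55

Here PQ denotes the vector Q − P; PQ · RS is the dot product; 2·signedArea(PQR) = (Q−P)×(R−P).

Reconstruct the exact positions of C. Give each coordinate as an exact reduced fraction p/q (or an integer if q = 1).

C = (7/2, 1)

1. C_x = 7/2  [2·signedArea(CBD) = 55 ∩ CA · DB = 205/2]
2. C_y = 1  [2·signedArea(CBD) = 55 ∩ CA · DB = 205/2]
   → C = (7/2, 1)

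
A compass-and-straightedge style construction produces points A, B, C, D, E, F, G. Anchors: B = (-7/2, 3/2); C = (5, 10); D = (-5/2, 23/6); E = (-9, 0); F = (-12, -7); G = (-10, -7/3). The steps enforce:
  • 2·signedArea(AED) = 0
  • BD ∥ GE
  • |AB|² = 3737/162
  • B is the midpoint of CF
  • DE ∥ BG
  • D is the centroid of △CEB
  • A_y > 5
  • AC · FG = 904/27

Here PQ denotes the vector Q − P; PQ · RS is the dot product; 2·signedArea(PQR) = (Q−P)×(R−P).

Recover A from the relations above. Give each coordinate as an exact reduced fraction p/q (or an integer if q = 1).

A = (-1/3, 46/9)

1. A_x = -1/3  [2·signedArea(AED) = 0 ∩ AC · FG = 904/27]
2. A_y = 46/9  [2·signedArea(AED) = 0 ∩ AC · FG = 904/27]
   → A = (-1/3, 46/9)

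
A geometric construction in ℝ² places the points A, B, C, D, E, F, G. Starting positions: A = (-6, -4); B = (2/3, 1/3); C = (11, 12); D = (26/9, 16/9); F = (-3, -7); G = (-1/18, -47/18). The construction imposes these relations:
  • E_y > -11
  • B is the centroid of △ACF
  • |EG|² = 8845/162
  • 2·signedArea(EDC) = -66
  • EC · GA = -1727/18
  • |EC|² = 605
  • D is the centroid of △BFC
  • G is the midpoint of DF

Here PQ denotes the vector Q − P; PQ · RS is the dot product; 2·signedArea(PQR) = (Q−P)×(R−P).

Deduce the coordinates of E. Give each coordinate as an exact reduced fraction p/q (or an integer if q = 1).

E = (0, -10)

1. E_x = 0  [2·signedArea(EDC) = -66 ∩ EC · GA = -1727/18]
2. E_y = -10  [2·signedArea(EDC) = -66 ∩ EC · GA = -1727/18]
   → E = (0, -10)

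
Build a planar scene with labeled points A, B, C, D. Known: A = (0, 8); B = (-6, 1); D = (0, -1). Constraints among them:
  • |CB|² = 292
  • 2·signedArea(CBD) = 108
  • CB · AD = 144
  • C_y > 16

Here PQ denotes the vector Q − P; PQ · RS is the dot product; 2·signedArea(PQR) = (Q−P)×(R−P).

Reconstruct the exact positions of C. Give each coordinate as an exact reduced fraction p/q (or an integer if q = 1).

1. C_x = 0  [CB · AD = 144 ∩ 2·signedArea(CBD) = 108]
2. C_y = 17  [CB · AD = 144 ∩ 2·signedArea(CBD) = 108]
   → C = (0, 17)

C = (0, 17)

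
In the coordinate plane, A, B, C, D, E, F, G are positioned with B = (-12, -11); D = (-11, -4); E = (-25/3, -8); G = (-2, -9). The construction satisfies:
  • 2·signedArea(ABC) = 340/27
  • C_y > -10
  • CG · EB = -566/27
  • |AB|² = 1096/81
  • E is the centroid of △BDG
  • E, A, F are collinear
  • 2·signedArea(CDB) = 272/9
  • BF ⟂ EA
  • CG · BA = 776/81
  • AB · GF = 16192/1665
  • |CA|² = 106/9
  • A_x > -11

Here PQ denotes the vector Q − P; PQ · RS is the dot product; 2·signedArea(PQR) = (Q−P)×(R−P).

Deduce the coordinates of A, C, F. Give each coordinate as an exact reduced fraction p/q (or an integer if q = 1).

1. C_x = -67/9  [CG · EB = -566/27 ∩ 2·signedArea(CDB) = 272/9]
2. C_y = -28/3  [CG · EB = -566/27 ∩ 2·signedArea(CDB) = 272/9]
   → C = (-67/9, -28/3)
3. A_x = -94/9  [2·signedArea(ABC) = 340/27 ∩ CG · BA = 776/81]
4. A_y = -23/3  [2·signedArea(ABC) = 340/27 ∩ CG · BA = 776/81]
   → A = (-94/9, -23/3)
5. F_x = -2118/185  [AB · GF = 16192/1665 ∩ E, A, F are collinear]
6. F_y = -1389/185  [AB · GF = 16192/1665 ∩ E, A, F are collinear]
   → F = (-2118/185, -1389/185)

A = (-94/9, -23/3)
C = (-67/9, -28/3)
F = (-2118/185, -1389/185)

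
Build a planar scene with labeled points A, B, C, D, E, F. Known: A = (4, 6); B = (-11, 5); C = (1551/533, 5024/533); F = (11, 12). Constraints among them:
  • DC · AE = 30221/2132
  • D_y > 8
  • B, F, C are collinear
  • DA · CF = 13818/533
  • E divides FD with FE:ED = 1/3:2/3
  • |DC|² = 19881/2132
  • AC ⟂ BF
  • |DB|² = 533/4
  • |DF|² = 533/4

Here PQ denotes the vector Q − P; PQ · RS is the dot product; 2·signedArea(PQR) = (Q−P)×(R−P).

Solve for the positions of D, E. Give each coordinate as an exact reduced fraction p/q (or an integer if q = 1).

1. D_x = 0  [line -4312/533·x + -1372/533·y + 11662/533 = 0 ∩ |DF|² = 533/4]
2. D_y = 17/2  [line -4312/533·x + -1372/533·y + 11662/533 = 0 ∩ |DF|² = 533/4]
   → D = (0, 17/2)
3. E_x = 22/3  [E divides FD with FE:ED = 1/3:2/3]
4. E_y = 65/6  [E divides FD with FE:ED = 1/3:2/3]
   → E = (22/3, 65/6)

D = (0, 17/2)
E = (22/3, 65/6)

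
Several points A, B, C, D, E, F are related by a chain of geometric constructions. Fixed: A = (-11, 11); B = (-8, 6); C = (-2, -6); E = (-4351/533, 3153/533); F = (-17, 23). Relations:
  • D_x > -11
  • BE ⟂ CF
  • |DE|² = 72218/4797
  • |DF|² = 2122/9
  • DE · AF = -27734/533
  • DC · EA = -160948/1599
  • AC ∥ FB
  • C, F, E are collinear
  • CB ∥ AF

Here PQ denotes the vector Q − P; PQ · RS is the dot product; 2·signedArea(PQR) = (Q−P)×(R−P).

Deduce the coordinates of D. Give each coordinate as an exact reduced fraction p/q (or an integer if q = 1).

D = (-10, 28/3)

1. D_x = -10  [DC · EA = -160948/1599 ∩ DE · AF = -27734/533]
2. D_y = 28/3  [DC · EA = -160948/1599 ∩ DE · AF = -27734/533]
   → D = (-10, 28/3)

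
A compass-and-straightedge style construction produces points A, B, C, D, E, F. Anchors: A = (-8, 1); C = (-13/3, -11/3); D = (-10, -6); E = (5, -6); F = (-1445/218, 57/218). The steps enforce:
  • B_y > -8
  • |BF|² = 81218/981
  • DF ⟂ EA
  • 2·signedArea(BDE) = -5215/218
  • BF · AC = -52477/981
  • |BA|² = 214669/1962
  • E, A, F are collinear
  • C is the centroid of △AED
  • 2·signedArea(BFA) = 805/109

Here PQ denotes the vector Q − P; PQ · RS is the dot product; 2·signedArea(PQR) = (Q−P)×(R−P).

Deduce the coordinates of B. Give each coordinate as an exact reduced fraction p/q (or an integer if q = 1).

B = (-1333/654, -4967/654)

1. B_x = -1333/654  [2·signedArea(BDE) = -5215/218 ∩ 2·signedArea(BFA) = 805/109]
2. B_y = -4967/654  [2·signedArea(BDE) = -5215/218 ∩ 2·signedArea(BFA) = 805/109]
   → B = (-1333/654, -4967/654)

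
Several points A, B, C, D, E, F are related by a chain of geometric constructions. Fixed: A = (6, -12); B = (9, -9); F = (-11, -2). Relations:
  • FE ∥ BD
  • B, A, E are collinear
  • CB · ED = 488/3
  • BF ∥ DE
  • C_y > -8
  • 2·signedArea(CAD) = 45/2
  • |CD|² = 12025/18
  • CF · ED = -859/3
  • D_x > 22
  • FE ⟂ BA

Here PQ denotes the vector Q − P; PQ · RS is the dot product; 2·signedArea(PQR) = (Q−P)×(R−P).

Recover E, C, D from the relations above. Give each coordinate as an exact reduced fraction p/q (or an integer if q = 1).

1. E_x = 5/2  [B, A, E are collinear ∩ FE ⟂ BA]
2. E_y = -31/2  [B, A, E are collinear ∩ FE ⟂ BA]
   → E = (5/2, -31/2)
3. D_x = 45/2  [BF ∥ DE ∩ FE ∥ BD]
4. D_y = -45/2  [BF ∥ DE ∩ FE ∥ BD]
   → D = (45/2, -45/2)
5. C_x = 4/3  [CF · ED = -859/3 ∩ 2·signedArea(CAD) = 45/2]
6. C_y = -23/3  [CF · ED = -859/3 ∩ 2·signedArea(CAD) = 45/2]
   → C = (4/3, -23/3)

C = (4/3, -23/3)
D = (45/2, -45/2)
E = (5/2, -31/2)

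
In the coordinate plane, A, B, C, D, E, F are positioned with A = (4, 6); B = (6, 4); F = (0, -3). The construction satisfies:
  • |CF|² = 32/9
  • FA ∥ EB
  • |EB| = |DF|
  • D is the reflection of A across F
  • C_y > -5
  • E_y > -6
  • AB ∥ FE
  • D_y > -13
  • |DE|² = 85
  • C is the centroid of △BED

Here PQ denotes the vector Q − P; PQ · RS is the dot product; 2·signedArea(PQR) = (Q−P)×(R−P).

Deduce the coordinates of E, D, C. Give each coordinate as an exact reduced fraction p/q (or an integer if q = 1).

C = (4/3, -13/3)
D = (-4, -12)
E = (2, -5)

1. E_x = 2  [FA ∥ EB ∩ AB ∥ FE]
2. E_y = -5  [FA ∥ EB ∩ AB ∥ FE]
   → E = (2, -5)
3. D_x = -4  [D is the reflection of A across F]
4. D_y = -12  [D is the reflection of A across F]
   → D = (-4, -12)
5. C_x = 4/3  [C is the centroid of △BED]
6. C_y = -13/3  [C is the centroid of △BED]
   → C = (4/3, -13/3)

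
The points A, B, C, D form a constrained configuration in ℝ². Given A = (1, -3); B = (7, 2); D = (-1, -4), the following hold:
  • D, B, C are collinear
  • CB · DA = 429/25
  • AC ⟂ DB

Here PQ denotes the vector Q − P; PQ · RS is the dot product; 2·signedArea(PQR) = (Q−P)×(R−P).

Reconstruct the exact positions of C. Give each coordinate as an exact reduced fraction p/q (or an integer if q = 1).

1. C_x = 19/25  [D, B, C are collinear ∩ AC ⟂ DB]
2. C_y = -67/25  [D, B, C are collinear ∩ AC ⟂ DB]
   → C = (19/25, -67/25)

C = (19/25, -67/25)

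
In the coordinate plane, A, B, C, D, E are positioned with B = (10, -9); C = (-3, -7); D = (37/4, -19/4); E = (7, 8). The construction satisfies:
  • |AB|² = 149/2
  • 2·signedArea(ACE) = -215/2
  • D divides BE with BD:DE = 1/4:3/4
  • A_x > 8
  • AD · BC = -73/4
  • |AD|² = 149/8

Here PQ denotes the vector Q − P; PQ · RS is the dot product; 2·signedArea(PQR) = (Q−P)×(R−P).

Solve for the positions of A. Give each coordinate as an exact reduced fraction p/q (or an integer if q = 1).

1. A_x = 17/2  [AD · BC = -73/4 ∩ 2·signedArea(ACE) = -215/2]
2. A_y = -1/2  [AD · BC = -73/4 ∩ 2·signedArea(ACE) = -215/2]
   → A = (17/2, -1/2)

A = (17/2, -1/2)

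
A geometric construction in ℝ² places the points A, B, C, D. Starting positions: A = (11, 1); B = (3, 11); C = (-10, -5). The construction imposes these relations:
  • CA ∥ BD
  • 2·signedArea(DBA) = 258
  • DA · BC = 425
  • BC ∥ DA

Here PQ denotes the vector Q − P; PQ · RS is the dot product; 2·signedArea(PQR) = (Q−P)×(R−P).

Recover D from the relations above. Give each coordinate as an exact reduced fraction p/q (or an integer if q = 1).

1. D_x = 24  [BC ∥ DA ∩ CA ∥ BD]
2. D_y = 17  [BC ∥ DA ∩ CA ∥ BD]
   → D = (24, 17)

D = (24, 17)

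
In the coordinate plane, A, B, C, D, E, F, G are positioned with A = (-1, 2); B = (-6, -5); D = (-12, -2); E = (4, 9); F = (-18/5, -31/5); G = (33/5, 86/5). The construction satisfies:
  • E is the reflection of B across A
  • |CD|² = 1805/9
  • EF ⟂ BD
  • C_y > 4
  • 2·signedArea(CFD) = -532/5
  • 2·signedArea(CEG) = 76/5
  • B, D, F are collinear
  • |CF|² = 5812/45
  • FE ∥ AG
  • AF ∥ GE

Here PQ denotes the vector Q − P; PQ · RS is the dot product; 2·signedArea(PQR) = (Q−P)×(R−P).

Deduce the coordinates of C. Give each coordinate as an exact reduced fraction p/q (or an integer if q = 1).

1. C_x = 2/3  [2·signedArea(CEG) = 76/5 ∩ 2·signedArea(CFD) = -532/5]
2. C_y = 13/3  [2·signedArea(CEG) = 76/5 ∩ 2·signedArea(CFD) = -532/5]
   → C = (2/3, 13/3)

C = (2/3, 13/3)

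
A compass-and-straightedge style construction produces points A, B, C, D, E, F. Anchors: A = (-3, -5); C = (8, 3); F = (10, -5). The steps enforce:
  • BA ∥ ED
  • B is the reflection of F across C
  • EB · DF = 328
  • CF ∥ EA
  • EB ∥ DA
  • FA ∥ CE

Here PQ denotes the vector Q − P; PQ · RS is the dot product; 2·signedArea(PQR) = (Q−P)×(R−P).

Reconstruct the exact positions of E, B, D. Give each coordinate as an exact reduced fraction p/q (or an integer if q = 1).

1. E_x = -5  [CF ∥ EA ∩ FA ∥ CE]
2. E_y = 3  [CF ∥ EA ∩ FA ∥ CE]
   → E = (-5, 3)
3. B_x = 6  [B is the reflection of F across C]
4. B_y = 11  [B is the reflection of F across C]
   → B = (6, 11)
5. D_x = -14  [EB ∥ DA ∩ BA ∥ ED]
6. D_y = -13  [EB ∥ DA ∩ BA ∥ ED]
   → D = (-14, -13)

B = (6, 11)
D = (-14, -13)
E = (-5, 3)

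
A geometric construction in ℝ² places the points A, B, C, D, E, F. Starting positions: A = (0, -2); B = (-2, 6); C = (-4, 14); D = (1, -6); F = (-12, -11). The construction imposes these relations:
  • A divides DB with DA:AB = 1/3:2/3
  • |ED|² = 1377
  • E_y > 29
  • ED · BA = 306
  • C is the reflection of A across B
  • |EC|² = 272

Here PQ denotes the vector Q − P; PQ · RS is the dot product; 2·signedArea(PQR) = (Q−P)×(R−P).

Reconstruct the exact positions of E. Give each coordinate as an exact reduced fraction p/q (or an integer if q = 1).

1. E_x = -8  [line -2·x + 8·y + -256 = 0 ∩ |EC|² = 272]
2. E_y = 30  [line -2·x + 8·y + -256 = 0 ∩ |EC|² = 272]
   → E = (-8, 30)

E = (-8, 30)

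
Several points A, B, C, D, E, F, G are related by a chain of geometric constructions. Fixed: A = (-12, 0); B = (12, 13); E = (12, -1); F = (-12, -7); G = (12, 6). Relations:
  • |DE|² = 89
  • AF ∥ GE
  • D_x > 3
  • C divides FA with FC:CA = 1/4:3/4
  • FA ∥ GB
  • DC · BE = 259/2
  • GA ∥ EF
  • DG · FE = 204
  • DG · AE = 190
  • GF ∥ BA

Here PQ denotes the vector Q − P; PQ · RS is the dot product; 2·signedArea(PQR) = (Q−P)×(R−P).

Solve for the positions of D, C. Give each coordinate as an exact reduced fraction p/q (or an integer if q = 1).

1. D_x = 4  [DG · AE = 190 ∩ DG · FE = 204]
2. D_y = 4  [DG · AE = 190 ∩ DG · FE = 204]
   → D = (4, 4)
3. C_x = -12  [DC · BE = 259/2 ∩ C divides FA with FC:CA = 1/4:3/4]
4. C_y = -21/4  [DC · BE = 259/2 ∩ C divides FA with FC:CA = 1/4:3/4]
   → C = (-12, -21/4)

C = (-12, -21/4)
D = (4, 4)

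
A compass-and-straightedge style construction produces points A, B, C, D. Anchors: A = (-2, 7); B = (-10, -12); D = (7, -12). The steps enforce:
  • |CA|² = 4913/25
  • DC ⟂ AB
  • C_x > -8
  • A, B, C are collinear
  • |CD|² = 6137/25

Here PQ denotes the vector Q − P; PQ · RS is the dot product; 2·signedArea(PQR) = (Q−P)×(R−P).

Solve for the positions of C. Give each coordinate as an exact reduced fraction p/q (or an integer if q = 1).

1. C_x = -186/25  [A, B, C are collinear ∩ DC ⟂ AB]
2. C_y = -148/25  [A, B, C are collinear ∩ DC ⟂ AB]
   → C = (-186/25, -148/25)

C = (-186/25, -148/25)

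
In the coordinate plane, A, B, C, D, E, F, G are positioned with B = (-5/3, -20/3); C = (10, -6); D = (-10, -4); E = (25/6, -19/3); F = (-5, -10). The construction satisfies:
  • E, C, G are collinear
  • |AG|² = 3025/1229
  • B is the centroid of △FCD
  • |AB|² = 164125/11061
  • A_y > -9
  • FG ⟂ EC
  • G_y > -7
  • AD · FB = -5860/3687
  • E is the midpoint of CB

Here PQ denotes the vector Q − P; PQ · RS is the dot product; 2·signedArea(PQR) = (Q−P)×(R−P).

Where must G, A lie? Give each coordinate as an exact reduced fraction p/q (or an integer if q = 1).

A = (-6255/1229, -10365/1229)
G = (-6365/1229, -8440/1229)

1. G_x = -6365/1229  [E, C, G are collinear ∩ FG ⟂ EC]
2. G_y = -8440/1229  [E, C, G are collinear ∩ FG ⟂ EC]
   → G = (-6365/1229, -8440/1229)
3. A_x = -6255/1229  [line -10/3·x + -10/3·y + -55400/1229 = 0 ∩ |AB|² = 164125/11061]
4. A_y = -10365/1229  [line -10/3·x + -10/3·y + -55400/1229 = 0 ∩ |AB|² = 164125/11061]
   → A = (-6255/1229, -10365/1229)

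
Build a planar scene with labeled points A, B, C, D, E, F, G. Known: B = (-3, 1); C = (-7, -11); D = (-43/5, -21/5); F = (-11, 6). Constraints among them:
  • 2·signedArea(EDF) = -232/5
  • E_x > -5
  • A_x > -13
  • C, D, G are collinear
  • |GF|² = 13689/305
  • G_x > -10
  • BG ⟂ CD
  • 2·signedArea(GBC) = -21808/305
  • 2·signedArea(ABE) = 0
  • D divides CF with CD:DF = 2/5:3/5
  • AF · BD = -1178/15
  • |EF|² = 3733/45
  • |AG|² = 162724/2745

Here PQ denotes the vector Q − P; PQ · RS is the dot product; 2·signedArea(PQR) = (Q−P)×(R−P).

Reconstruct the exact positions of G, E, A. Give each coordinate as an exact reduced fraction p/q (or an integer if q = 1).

A = (-37/3, -23/3)
E = (-73/15, -11/15)
G = (-2887/305, -159/305)

1. G_x = -2887/305  [C, D, G are collinear ∩ BG ⟂ CD]
2. G_y = -159/305  [C, D, G are collinear ∩ BG ⟂ CD]
   → G = (-2887/305, -159/305)
3. E_x = -73/15  [line -51/5·x + -12/5·y + -257/5 = 0 ∩ |EF|² = 3733/45]
4. E_y = -11/15  [line -51/5·x + -12/5·y + -257/5 = 0 ∩ |EF|² = 3733/45]
   → E = (-73/15, -11/15)
5. A_x = -37/3  [2·signedArea(ABE) = 0 ∩ AF · BD = -1178/15]
6. A_y = -23/3  [2·signedArea(ABE) = 0 ∩ AF · BD = -1178/15]
   → A = (-37/3, -23/3)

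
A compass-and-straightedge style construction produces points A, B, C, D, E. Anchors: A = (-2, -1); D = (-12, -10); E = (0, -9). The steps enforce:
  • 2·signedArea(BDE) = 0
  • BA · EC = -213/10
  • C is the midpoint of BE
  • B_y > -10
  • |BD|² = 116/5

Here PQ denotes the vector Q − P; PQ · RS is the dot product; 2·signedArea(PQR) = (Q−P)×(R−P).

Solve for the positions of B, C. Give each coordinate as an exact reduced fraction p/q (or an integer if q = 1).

B = (-36/5, -48/5)
C = (-18/5, -93/10)

1. B_x = -36/5  [line -1·x + 12·y + 108 = 0 ∩ |BD|² = 116/5]
2. B_y = -48/5  [line -1·x + 12·y + 108 = 0 ∩ |BD|² = 116/5]
   → B = (-36/5, -48/5)
3. C_x = -18/5  [C is the midpoint of BE]
4. C_y = -93/10  [C is the midpoint of BE]
   → C = (-18/5, -93/10)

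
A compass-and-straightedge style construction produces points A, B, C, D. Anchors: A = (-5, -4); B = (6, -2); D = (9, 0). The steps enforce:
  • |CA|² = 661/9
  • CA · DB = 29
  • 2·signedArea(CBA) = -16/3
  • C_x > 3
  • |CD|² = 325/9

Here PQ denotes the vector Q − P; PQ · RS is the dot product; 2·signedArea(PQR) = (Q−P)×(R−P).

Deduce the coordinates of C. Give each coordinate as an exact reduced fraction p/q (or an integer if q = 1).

C = (10/3, -2)

1. C_x = 10/3  [2·signedArea(CBA) = -16/3 ∩ CA · DB = 29]
2. C_y = -2  [2·signedArea(CBA) = -16/3 ∩ CA · DB = 29]
   → C = (10/3, -2)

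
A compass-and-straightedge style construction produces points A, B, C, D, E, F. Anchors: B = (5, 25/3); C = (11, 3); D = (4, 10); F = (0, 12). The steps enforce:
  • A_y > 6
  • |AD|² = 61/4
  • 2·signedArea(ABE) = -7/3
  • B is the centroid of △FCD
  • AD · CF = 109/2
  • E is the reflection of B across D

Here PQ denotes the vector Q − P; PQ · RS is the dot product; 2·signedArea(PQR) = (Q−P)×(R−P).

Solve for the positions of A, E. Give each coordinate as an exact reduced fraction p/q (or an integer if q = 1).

1. E_x = 3  [E is the reflection of B across D]
2. E_y = 35/3  [E is the reflection of B across D]
   → E = (3, 35/3)
3. A_x = 13/2  [2·signedArea(ABE) = -7/3 ∩ AD · CF = 109/2]
4. A_y = 7  [2·signedArea(ABE) = -7/3 ∩ AD · CF = 109/2]
   → A = (13/2, 7)

A = (13/2, 7)
E = (3, 35/3)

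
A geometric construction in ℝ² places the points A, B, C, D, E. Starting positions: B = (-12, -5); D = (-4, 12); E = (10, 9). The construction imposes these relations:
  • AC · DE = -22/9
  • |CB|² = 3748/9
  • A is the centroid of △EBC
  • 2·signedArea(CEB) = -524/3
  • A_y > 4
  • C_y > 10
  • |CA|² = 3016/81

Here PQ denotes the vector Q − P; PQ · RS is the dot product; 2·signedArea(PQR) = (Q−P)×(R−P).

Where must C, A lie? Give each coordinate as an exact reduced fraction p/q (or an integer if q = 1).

A = (-4/9, 5)
C = (2/3, 11)

1. C_x = 2/3  [line 14·x + -22·y + 698/3 = 0 ∩ |CB|² = 3748/9]
2. C_y = 11  [line 14·x + -22·y + 698/3 = 0 ∩ |CB|² = 3748/9]
   → C = (2/3, 11)
3. A_x = -4/9  [A is the centroid of △EBC]
4. A_y = 5  [A is the centroid of △EBC]
   → A = (-4/9, 5)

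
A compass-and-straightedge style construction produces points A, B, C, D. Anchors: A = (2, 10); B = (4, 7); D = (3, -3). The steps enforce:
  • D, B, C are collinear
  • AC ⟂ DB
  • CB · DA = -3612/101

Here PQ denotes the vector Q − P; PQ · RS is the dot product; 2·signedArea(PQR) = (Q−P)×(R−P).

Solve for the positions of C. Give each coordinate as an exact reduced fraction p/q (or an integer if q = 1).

1. C_x = 432/101  [D, B, C are collinear ∩ AC ⟂ DB]
2. C_y = 987/101  [D, B, C are collinear ∩ AC ⟂ DB]
   → C = (432/101, 987/101)

C = (432/101, 987/101)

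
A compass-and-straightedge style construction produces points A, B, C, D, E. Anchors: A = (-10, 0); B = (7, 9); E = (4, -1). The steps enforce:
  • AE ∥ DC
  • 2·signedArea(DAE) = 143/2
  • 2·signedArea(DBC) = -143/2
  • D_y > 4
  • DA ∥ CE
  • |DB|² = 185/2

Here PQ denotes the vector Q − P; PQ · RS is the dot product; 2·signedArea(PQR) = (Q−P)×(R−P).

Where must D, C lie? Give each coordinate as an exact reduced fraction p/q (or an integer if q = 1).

C = (25/2, 7/2)
D = (-3/2, 9/2)

1. D_x = -3/2  [line 1·x + 14·y + -123/2 = 0 ∩ |DB|² = 185/2]
2. D_y = 9/2  [line 1·x + 14·y + -123/2 = 0 ∩ |DB|² = 185/2]
   → D = (-3/2, 9/2)
3. C_x = 25/2  [DA ∥ CE ∩ AE ∥ DC]
4. C_y = 7/2  [DA ∥ CE ∩ AE ∥ DC]
   → C = (25/2, 7/2)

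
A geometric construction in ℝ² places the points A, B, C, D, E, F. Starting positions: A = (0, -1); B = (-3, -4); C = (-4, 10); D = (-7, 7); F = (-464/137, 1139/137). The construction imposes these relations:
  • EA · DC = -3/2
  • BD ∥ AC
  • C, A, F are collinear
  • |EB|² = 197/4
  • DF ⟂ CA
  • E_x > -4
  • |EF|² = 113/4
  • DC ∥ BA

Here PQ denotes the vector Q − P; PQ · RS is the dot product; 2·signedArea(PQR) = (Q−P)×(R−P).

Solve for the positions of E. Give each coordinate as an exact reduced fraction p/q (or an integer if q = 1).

E = (-7/2, 3)

1. E_x = -7/2  [line -3·x + -3·y + -3/2 = 0 ∩ |EF|² = 113/4]
2. E_y = 3  [line -3·x + -3·y + -3/2 = 0 ∩ |EF|² = 113/4]
   → E = (-7/2, 3)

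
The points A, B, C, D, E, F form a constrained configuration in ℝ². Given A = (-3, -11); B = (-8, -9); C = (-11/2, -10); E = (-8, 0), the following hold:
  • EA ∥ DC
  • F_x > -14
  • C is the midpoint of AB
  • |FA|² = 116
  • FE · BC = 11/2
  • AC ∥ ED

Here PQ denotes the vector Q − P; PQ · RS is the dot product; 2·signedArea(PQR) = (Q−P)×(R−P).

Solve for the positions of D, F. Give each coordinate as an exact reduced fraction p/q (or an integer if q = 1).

1. D_x = -21/2  [EA ∥ DC ∩ AC ∥ ED]
2. D_y = 1  [EA ∥ DC ∩ AC ∥ ED]
   → D = (-21/2, 1)
3. F_x = -13  [line -5/2·x + 1·y + -51/2 = 0 ∩ |FA|² = 116]
4. F_y = -7  [line -5/2·x + 1·y + -51/2 = 0 ∩ |FA|² = 116]
   → F = (-13, -7)

D = (-21/2, 1)
F = (-13, -7)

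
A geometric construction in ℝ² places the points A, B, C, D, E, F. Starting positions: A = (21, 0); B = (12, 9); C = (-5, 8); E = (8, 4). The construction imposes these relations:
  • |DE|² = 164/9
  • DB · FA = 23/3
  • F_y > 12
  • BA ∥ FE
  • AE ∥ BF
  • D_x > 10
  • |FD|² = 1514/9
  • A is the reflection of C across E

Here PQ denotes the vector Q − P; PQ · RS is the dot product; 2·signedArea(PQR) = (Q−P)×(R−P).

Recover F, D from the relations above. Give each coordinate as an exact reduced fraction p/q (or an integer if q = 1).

D = (32/3, 22/3)
F = (-1, 13)

1. F_x = -1  [BA ∥ FE ∩ AE ∥ BF]
2. F_y = 13  [BA ∥ FE ∩ AE ∥ BF]
   → F = (-1, 13)
3. D_x = 32/3  [line -22·x + 13·y + 418/3 = 0 ∩ |DE|² = 164/9]
4. D_y = 22/3  [line -22·x + 13·y + 418/3 = 0 ∩ |DE|² = 164/9]
   → D = (32/3, 22/3)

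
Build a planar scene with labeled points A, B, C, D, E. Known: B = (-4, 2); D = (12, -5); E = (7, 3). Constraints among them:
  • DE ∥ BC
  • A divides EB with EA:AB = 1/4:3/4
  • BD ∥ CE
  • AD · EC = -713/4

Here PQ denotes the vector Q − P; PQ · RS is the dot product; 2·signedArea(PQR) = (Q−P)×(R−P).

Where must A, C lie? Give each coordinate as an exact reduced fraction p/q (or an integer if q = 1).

A = (17/4, 11/4)
C = (-9, 10)

1. A_x = 17/4  [A divides EB with EA:AB = 1/4:3/4]
2. A_y = 11/4  [A divides EB with EA:AB = 1/4:3/4]
   → A = (17/4, 11/4)
3. C_x = -9  [BD ∥ CE ∩ DE ∥ BC]
4. C_y = 10  [BD ∥ CE ∩ DE ∥ BC]
   → C = (-9, 10)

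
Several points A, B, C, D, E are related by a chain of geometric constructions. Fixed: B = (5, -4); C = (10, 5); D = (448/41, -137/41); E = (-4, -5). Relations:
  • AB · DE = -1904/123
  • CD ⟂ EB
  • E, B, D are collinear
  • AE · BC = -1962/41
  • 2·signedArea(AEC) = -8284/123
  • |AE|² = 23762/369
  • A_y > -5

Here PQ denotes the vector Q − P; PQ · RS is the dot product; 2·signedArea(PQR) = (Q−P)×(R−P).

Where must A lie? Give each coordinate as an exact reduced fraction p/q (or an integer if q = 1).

A = (163/41, -506/123)

1. A_x = 163/41  [AB · DE = -1904/123 ∩ AE · BC = -1962/41]
2. A_y = -506/123  [AB · DE = -1904/123 ∩ AE · BC = -1962/41]
   → A = (163/41, -506/123)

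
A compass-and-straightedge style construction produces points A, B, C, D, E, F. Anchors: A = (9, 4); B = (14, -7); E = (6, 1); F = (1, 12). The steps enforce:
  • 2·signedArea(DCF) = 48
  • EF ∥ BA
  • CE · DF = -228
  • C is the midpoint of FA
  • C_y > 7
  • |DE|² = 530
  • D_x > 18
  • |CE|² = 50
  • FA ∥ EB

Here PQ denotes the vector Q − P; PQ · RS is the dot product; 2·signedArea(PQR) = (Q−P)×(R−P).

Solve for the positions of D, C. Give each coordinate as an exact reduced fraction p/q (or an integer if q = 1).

C = (5, 8)
D = (19, -18)

1. C_x = 5  [C is the midpoint of FA]
2. C_y = 8  [C is the midpoint of FA]
   → C = (5, 8)
3. D_x = 19  [2·signedArea(DCF) = 48 ∩ CE · DF = -228]
4. D_y = -18  [2·signedArea(DCF) = 48 ∩ CE · DF = -228]
   → D = (19, -18)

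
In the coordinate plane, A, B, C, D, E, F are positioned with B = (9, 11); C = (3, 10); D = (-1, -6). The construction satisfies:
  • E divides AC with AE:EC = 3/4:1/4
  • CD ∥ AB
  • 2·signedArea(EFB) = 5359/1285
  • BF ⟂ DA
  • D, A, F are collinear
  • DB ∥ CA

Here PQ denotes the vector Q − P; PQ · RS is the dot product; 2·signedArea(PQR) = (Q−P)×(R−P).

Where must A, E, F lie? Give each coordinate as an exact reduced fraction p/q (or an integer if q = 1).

A = (13, 27)
E = (11/2, 57/4)
F = (8529/1285, 15423/1285)

1. A_x = 13  [CD ∥ AB ∩ DB ∥ CA]
2. A_y = 27  [CD ∥ AB ∩ DB ∥ CA]
   → A = (13, 27)
3. E_x = 11/2  [E divides AC with AE:EC = 3/4:1/4]
4. E_y = 57/4  [E divides AC with AE:EC = 3/4:1/4]
   → E = (11/2, 57/4)
5. F_x = 8529/1285  [D, A, F are collinear ∩ BF ⟂ DA]
6. F_y = 15423/1285  [D, A, F are collinear ∩ BF ⟂ DA]
   → F = (8529/1285, 15423/1285)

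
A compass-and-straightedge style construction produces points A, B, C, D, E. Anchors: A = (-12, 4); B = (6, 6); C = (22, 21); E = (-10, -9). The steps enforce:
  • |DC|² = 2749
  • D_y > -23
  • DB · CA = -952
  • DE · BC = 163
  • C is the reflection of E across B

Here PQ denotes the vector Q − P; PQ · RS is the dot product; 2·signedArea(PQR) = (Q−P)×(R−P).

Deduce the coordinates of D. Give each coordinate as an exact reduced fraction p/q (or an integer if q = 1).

D = (-8, -22)

1. D_x = -8  [DB · CA = -952 ∩ DE · BC = 163]
2. D_y = -22  [DB · CA = -952 ∩ DE · BC = 163]
   → D = (-8, -22)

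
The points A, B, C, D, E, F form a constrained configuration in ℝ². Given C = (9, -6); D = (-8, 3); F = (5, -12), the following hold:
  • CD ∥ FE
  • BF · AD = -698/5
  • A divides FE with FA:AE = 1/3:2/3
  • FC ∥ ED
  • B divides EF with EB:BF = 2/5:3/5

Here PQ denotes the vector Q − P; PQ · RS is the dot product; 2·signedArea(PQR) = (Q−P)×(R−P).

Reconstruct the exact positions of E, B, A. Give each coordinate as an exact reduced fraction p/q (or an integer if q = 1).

A = (-2/3, -9)
B = (-26/5, -33/5)
E = (-12, -3)

1. E_x = -12  [FC ∥ ED ∩ CD ∥ FE]
2. E_y = -3  [FC ∥ ED ∩ CD ∥ FE]
   → E = (-12, -3)
3. B_x = -26/5  [B divides EF with EB:BF = 2/5:3/5]
4. B_y = -33/5  [B divides EF with EB:BF = 2/5:3/5]
   → B = (-26/5, -33/5)
5. A_x = -2/3  [A divides FE with FA:AE = 1/3:2/3]
6. A_y = -9  [A divides FE with FA:AE = 1/3:2/3]
   → A = (-2/3, -9)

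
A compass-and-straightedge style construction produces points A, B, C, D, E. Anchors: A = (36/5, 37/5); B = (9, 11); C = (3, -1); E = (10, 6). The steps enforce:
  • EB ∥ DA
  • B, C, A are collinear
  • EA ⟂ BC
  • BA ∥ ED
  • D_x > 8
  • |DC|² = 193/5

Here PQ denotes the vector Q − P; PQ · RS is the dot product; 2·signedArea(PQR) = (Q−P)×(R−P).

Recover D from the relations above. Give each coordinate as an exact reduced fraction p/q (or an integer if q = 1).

D = (41/5, 12/5)

1. D_x = 41/5  [EB ∥ DA ∩ BA ∥ ED]
2. D_y = 12/5  [EB ∥ DA ∩ BA ∥ ED]
   → D = (41/5, 12/5)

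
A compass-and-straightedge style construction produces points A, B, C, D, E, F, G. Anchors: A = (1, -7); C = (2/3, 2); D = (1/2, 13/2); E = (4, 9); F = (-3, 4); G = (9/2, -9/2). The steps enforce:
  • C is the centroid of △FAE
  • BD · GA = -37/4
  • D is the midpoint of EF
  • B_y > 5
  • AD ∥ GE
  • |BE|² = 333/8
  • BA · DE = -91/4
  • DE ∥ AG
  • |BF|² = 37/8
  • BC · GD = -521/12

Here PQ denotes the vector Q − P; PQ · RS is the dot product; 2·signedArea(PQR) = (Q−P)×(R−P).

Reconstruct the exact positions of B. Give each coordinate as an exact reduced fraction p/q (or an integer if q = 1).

B = (-5/4, 21/4)

1. B_x = -5/4  [BC · GD = -521/12 ∩ BD · GA = -37/4]
2. B_y = 21/4  [BC · GD = -521/12 ∩ BD · GA = -37/4]
   → B = (-5/4, 21/4)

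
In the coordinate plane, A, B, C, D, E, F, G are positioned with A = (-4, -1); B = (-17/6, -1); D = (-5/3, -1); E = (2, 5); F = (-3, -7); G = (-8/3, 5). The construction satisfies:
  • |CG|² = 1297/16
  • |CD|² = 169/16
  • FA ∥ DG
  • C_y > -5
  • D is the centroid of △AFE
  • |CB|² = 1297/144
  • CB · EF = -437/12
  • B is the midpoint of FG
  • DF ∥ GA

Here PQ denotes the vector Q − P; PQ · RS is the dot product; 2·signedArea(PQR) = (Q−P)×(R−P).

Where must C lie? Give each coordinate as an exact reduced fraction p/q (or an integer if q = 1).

1. C_x = -35/12  [line 5·x + 12·y + 751/12 = 0 ∩ |CD|² = 169/16]
2. C_y = -4  [line 5·x + 12·y + 751/12 = 0 ∩ |CD|² = 169/16]
   → C = (-35/12, -4)

C = (-35/12, -4)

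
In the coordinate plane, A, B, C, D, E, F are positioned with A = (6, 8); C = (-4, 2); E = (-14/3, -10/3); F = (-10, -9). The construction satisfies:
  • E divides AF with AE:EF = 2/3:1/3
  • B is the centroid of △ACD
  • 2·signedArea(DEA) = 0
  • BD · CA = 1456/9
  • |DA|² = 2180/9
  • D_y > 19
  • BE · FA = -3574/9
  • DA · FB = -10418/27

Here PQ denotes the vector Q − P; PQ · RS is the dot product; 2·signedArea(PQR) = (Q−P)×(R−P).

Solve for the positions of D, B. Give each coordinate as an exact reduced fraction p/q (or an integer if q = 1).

1. D_x = 50/3  [line -34/3·x + 32/3·y + -52/3 = 0 ∩ |DA|² = 2180/9]
2. D_y = 58/3  [line -34/3·x + 32/3·y + -52/3 = 0 ∩ |DA|² = 2180/9]
   → D = (50/3, 58/3)
3. B_x = 56/9  [B is the centroid of △ACD]
4. B_y = 88/9  [B is the centroid of △ACD]
   → B = (56/9, 88/9)

B = (56/9, 88/9)
D = (50/3, 58/3)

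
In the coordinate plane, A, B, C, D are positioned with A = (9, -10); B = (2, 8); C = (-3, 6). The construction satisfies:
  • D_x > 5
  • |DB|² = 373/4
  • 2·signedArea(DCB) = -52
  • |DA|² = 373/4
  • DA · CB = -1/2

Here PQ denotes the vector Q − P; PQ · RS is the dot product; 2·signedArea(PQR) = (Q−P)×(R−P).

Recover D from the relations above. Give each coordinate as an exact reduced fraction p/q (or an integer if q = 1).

1. D_x = 11/2  [2·signedArea(DCB) = -52 ∩ DA · CB = -1/2]
2. D_y = -1  [2·signedArea(DCB) = -52 ∩ DA · CB = -1/2]
   → D = (11/2, -1)

D = (11/2, -1)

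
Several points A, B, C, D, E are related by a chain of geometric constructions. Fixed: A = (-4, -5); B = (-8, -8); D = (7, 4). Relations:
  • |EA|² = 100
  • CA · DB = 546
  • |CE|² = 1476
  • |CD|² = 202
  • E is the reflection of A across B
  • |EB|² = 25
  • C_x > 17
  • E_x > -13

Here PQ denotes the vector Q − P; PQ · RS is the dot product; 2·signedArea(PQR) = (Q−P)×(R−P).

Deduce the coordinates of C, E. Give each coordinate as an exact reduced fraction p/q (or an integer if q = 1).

1. E_x = -12  [E is the reflection of A across B]
2. E_y = -11  [E is the reflection of A across B]
   → E = (-12, -11)
3. C_x = 18  [line 15·x + 12·y + -426 = 0 ∩ |CE|² = 1476]
4. C_y = 13  [line 15·x + 12·y + -426 = 0 ∩ |CE|² = 1476]
   → C = (18, 13)

C = (18, 13)
E = (-12, -11)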